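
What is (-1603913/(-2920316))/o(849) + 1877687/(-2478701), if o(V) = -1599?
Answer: -8771995203915121/11574505713036084 ≈ -0.75787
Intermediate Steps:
(-1603913/(-2920316))/o(849) + 1877687/(-2478701) = -1603913/(-2920316)/(-1599) + 1877687/(-2478701) = -1603913*(-1/2920316)*(-1/1599) + 1877687*(-1/2478701) = (1603913/2920316)*(-1/1599) - 1877687/2478701 = -1603913/4669585284 - 1877687/2478701 = -8771995203915121/11574505713036084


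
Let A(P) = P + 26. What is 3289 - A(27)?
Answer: 3236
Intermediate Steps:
A(P) = 26 + P
3289 - A(27) = 3289 - (26 + 27) = 3289 - 1*53 = 3289 - 53 = 3236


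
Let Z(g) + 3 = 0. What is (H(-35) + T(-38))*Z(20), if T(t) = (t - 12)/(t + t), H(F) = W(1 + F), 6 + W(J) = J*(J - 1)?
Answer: -135051/38 ≈ -3554.0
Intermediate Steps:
W(J) = -6 + J*(-1 + J) (W(J) = -6 + J*(J - 1) = -6 + J*(-1 + J))
H(F) = -7 + (1 + F)² - F (H(F) = -6 + (1 + F)² - (1 + F) = -6 + (1 + F)² + (-1 - F) = -7 + (1 + F)² - F)
Z(g) = -3 (Z(g) = -3 + 0 = -3)
T(t) = (-12 + t)/(2*t) (T(t) = (-12 + t)/((2*t)) = (-12 + t)*(1/(2*t)) = (-12 + t)/(2*t))
(H(-35) + T(-38))*Z(20) = ((-6 - 35 + (-35)²) + (½)*(-12 - 38)/(-38))*(-3) = ((-6 - 35 + 1225) + (½)*(-1/38)*(-50))*(-3) = (1184 + 25/38)*(-3) = (45017/38)*(-3) = -135051/38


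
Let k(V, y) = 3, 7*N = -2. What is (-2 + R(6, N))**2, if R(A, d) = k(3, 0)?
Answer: 1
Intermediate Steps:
N = -2/7 (N = (1/7)*(-2) = -2/7 ≈ -0.28571)
R(A, d) = 3
(-2 + R(6, N))**2 = (-2 + 3)**2 = 1**2 = 1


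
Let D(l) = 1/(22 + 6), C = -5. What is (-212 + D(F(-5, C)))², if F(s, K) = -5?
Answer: 35224225/784 ≈ 44929.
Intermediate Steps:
D(l) = 1/28
(-212 + D(F(-5, C)))² = (-212 + 1/28)² = (-5935/28)² = 35224225/784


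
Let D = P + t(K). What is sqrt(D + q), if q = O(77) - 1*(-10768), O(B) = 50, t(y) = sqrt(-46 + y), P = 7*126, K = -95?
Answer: sqrt(11700 + I*sqrt(141)) ≈ 108.17 + 0.0549*I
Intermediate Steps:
P = 882
q = 10818 (q = 50 - 1*(-10768) = 50 + 10768 = 10818)
D = 882 + I*sqrt(141) (D = 882 + sqrt(-46 - 95) = 882 + sqrt(-141) = 882 + I*sqrt(141) ≈ 882.0 + 11.874*I)
sqrt(D + q) = sqrt((882 + I*sqrt(141)) + 10818) = sqrt(11700 + I*sqrt(141))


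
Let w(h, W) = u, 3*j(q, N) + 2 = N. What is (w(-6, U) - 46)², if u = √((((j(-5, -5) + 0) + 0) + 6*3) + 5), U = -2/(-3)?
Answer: (138 - √186)²/9 ≈ 1718.4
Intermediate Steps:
j(q, N) = -⅔ + N/3
U = ⅔ (U = -2*(-⅓) = ⅔ ≈ 0.66667)
u = √186/3 (u = √(((((-⅔ + (⅓)*(-5)) + 0) + 0) + 6*3) + 5) = √(((((-⅔ - 5/3) + 0) + 0) + 18) + 5) = √((((-7/3 + 0) + 0) + 18) + 5) = √(((-7/3 + 0) + 18) + 5) = √((-7/3 + 18) + 5) = √(47/3 + 5) = √(62/3) = √186/3 ≈ 4.5461)
w(h, W) = √186/3
(w(-6, U) - 46)² = (√186/3 - 46)² = (-46 + √186/3)²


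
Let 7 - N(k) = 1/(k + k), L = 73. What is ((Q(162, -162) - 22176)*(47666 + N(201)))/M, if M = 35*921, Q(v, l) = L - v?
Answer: -85339718885/2591694 ≈ -32928.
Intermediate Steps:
Q(v, l) = 73 - v
M = 32235
N(k) = 7 - 1/(2*k) (N(k) = 7 - 1/(k + k) = 7 - 1/(2*k))
((Q(162, -162) - 22176)*(47666 + N(201)))/M = (((73 - 1*162) - 22176)*(47666 + (7 - ½/201)))/32235 = (((73 - 162) - 22176)*(47666 + (7 - ½*1/201)))*(1/32235) = ((-89 - 22176)*(47666 + (7 - 1/402)))*(1/32235) = -22265*(47666 + 2813/402)*(1/32235) = -22265*19164545/402*(1/32235) = -426698594425/402*1/32235 = -85339718885/2591694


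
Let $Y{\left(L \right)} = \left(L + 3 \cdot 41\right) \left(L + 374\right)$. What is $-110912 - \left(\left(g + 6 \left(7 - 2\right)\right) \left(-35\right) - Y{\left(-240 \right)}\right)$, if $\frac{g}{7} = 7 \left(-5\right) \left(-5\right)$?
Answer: $-82665$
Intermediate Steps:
$Y{\left(L \right)} = \left(123 + L\right) \left(374 + L\right)$ ($Y{\left(L \right)} = \left(L + 123\right) \left(374 + L\right) = \left(123 + L\right) \left(374 + L\right)$)
$g = 1225$ ($g = 7 \cdot 7 \left(-5\right) \left(-5\right) = 7 \left(\left(-35\right) \left(-5\right)\right) = 7 \cdot 175 = 1225$)
$-110912 - \left(\left(g + 6 \left(7 - 2\right)\right) \left(-35\right) - Y{\left(-240 \right)}\right) = -110912 - \left(\left(1225 + 6 \left(7 - 2\right)\right) \left(-35\right) - \left(46002 + \left(-240\right)^{2} + 497 \left(-240\right)\right)\right) = -110912 - \left(\left(1225 + 6 \cdot 5\right) \left(-35\right) - \left(46002 + 57600 - 119280\right)\right) = -110912 - \left(\left(1225 + 30\right) \left(-35\right) - -15678\right) = -110912 - \left(1255 \left(-35\right) + 15678\right) = -110912 - \left(-43925 + 15678\right) = -110912 - -28247 = -110912 + 28247 = -82665$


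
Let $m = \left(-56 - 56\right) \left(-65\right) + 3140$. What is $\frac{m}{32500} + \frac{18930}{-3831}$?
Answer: $- \frac{9588433}{2075125} \approx -4.6207$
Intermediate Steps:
$m = 10420$ ($m = \left(-112\right) \left(-65\right) + 3140 = 7280 + 3140 = 10420$)
$\frac{m}{32500} + \frac{18930}{-3831} = \frac{10420}{32500} + \frac{18930}{-3831} = 10420 \cdot \frac{1}{32500} + 18930 \left(- \frac{1}{3831}\right) = \frac{521}{1625} - \frac{6310}{1277} = - \frac{9588433}{2075125}$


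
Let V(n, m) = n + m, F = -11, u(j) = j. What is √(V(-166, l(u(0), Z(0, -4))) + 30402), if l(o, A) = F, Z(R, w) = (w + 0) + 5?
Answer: 5*√1209 ≈ 173.85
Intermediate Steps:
Z(R, w) = 5 + w (Z(R, w) = w + 5 = 5 + w)
l(o, A) = -11
V(n, m) = m + n
√(V(-166, l(u(0), Z(0, -4))) + 30402) = √((-11 - 166) + 30402) = √(-177 + 30402) = √30225 = 5*√1209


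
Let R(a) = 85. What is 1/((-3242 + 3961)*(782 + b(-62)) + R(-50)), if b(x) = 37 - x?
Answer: 1/633524 ≈ 1.5785e-6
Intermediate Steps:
1/((-3242 + 3961)*(782 + b(-62)) + R(-50)) = 1/((-3242 + 3961)*(782 + (37 - 1*(-62))) + 85) = 1/(719*(782 + (37 + 62)) + 85) = 1/(719*(782 + 99) + 85) = 1/(719*881 + 85) = 1/(633439 + 85) = 1/633524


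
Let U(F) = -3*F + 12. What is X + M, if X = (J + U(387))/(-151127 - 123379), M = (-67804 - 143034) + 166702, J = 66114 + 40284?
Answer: -4038567355/91502 ≈ -44136.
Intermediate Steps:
J = 106398
U(F) = 12 - 3*F
M = -44136 (M = -210838 + 166702 = -44136)
X = -35083/91502 (X = (106398 + (12 - 3*387))/(-151127 - 123379) = (106398 + (12 - 1161))/(-274506) = (106398 - 1149)*(-1/274506) = 105249*(-1/274506) = -35083/91502 ≈ -0.38341)
X + M = -35083/91502 - 44136 = -4038567355/91502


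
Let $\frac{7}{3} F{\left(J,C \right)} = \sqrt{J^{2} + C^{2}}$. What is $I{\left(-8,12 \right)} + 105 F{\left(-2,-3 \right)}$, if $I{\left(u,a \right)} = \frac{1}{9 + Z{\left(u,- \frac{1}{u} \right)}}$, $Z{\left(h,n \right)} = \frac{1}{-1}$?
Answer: $\frac{1}{8} + 45 \sqrt{13} \approx 162.37$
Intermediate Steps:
$Z{\left(h,n \right)} = -1$
$F{\left(J,C \right)} = \frac{3 \sqrt{C^{2} + J^{2}}}{7}$ ($F{\left(J,C \right)} = \frac{3 \sqrt{J^{2} + C^{2}}}{7} = \frac{3 \sqrt{C^{2} + J^{2}}}{7}$)
$I{\left(u,a \right)} = \frac{1}{8}$ ($I{\left(u,a \right)} = \frac{1}{9 - 1} = \frac{1}{8}$)
$I{\left(-8,12 \right)} + 105 F{\left(-2,-3 \right)} = \frac{1}{8} + 105 \frac{3 \sqrt{\left(-3\right)^{2} + \left(-2\right)^{2}}}{7} = \frac{1}{8} + 105 \frac{3 \sqrt{9 + 4}}{7} = \frac{1}{8} + 105 \frac{3 \sqrt{13}}{7} = \frac{1}{8} + 45 \sqrt{13}$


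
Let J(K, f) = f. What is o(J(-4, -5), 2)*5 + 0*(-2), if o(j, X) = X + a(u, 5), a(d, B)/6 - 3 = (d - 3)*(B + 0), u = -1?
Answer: -500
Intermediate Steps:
a(d, B) = 18 + 6*B*(-3 + d) (a(d, B) = 18 + 6*((d - 3)*(B + 0)) = 18 + 6*((-3 + d)*B) = 18 + 6*(B*(-3 + d)) = 18 + 6*B*(-3 + d))
o(j, X) = -102 + X (o(j, X) = X + (18 - 18*5 + 6*5*(-1)) = X + (18 - 90 - 30) = X - 102 = -102 + X)
o(J(-4, -5), 2)*5 + 0*(-2) = (-102 + 2)*5 + 0*(-2) = -100*5 + 0 = -500 + 0 = -500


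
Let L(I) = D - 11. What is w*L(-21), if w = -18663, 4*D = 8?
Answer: 167967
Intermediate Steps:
D = 2 (D = (¼)*8 = 2)
L(I) = -9 (L(I) = 2 - 11 = -9)
w*L(-21) = -18663*(-9) = 167967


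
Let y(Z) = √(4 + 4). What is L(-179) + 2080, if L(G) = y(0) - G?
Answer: 2259 + 2*√2 ≈ 2261.8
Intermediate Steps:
y(Z) = 2*√2 (y(Z) = √8 = 2*√2)
L(G) = -G + 2*√2 (L(G) = 2*√2 - G = -G + 2*√2)
L(-179) + 2080 = (-1*(-179) + 2*√2) + 2080 = (179 + 2*√2) + 2080 = 2259 + 2*√2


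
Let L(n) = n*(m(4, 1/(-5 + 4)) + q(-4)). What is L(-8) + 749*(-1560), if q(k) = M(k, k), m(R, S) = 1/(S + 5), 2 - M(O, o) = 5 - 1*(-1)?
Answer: -1168410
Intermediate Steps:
M(O, o) = -4 (M(O, o) = 2 - (5 - 1*(-1)) = 2 - (5 + 1) = 2 - 1*6 = 2 - 6 = -4)
m(R, S) = 1/(5 + S)
q(k) = -4
L(n) = -15*n/4 (L(n) = n*(1/(5 + 1/(-5 + 4)) - 4) = n*(1/(5 + 1/(-1)) - 4) = n*(1/(5 - 1) - 4) = n*(1/4 - 4) = n*(¼ - 4) = n*(-15/4) = -15*n/4)
L(-8) + 749*(-1560) = -15/4*(-8) + 749*(-1560) = 30 - 1168440 = -1168410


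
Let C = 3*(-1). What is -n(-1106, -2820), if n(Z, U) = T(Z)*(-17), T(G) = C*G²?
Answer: -62385036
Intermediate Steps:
C = -3
T(G) = -3*G²
n(Z, U) = 51*Z² (n(Z, U) = -3*Z²*(-17) = 51*Z²)
-n(-1106, -2820) = -51*(-1106)² = -51*1223236 = -1*62385036 = -62385036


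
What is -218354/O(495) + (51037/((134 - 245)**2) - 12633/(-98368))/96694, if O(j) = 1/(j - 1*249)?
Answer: -6294997828149488107079/117192366824832 ≈ -5.3715e+7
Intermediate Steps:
O(j) = 1/(-249 + j) (O(j) = 1/(j - 249) = 1/(-249 + j))
-218354/O(495) + (51037/((134 - 245)**2) - 12633/(-98368))/96694 = -218354/(1/(-249 + 495)) + (51037/((134 - 245)**2) - 12633/(-98368))/96694 = -218354/(1/246) + (51037/((-111)**2) - 12633*(-1/98368))*(1/96694) = -218354/1/246 + (51037/12321 + 12633/98368)*(1/96694) = -218354*246 + (51037*(1/12321) + 12633/98368)*(1/96694) = -53715084 + (51037/12321 + 12633/98368)*(1/96694) = -53715084 + (5176058809/1211992128)*(1/96694) = -53715084 + 5176058809/117192366824832 = -6294997828149488107079/117192366824832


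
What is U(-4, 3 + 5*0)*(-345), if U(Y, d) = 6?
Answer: -2070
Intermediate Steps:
U(-4, 3 + 5*0)*(-345) = 6*(-345) = -2070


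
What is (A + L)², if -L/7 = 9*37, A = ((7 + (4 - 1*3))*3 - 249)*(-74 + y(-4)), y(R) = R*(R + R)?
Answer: 50680161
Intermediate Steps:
y(R) = 2*R² (y(R) = R*(2*R) = 2*R²)
A = 9450 (A = ((7 + (4 - 1*3))*3 - 249)*(-74 + 2*(-4)²) = ((7 + (4 - 3))*3 - 249)*(-74 + 2*16) = ((7 + 1)*3 - 249)*(-74 + 32) = (8*3 - 249)*(-42) = (24 - 249)*(-42) = -225*(-42) = 9450)
L = -2331 (L = -63*37 = -7*333 = -2331)
(A + L)² = (9450 - 2331)² = 7119² = 50680161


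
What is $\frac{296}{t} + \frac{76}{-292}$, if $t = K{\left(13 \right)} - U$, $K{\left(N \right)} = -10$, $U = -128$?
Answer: $\frac{9683}{4307} \approx 2.2482$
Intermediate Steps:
$t = 118$ ($t = -10 - -128 = -10 + 128 = 118$)
$\frac{296}{t} + \frac{76}{-292} = \frac{296}{118} + \frac{76}{-292} = 296 \cdot \frac{1}{118} + 76 \left(- \frac{1}{292}\right) = \frac{148}{59} - \frac{19}{73} = \frac{9683}{4307}$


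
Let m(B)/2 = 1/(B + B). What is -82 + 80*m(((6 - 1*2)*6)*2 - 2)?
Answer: -1846/23 ≈ -80.261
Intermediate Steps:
m(B) = 1/B (m(B) = 2/(B + B) = 2/((2*B)) = 2*(1/(2*B)) = 1/B)
-82 + 80*m(((6 - 1*2)*6)*2 - 2) = -82 + 80/(((6 - 1*2)*6)*2 - 2) = -82 + 80/(((6 - 2)*6)*2 - 2) = -82 + 80/((4*6)*2 - 2) = -82 + 80/(24*2 - 2) = -82 + 80/(48 - 2) = -82 + 80/46 = -82 + 80*(1/46) = -82 + 40/23 = -1846/23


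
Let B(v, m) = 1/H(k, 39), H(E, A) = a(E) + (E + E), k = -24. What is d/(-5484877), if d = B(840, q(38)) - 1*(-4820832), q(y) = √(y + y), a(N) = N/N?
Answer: -226579103/257789219 ≈ -0.87893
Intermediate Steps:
a(N) = 1
q(y) = √2*√y (q(y) = √(2*y) = √2*√y)
H(E, A) = 1 + 2*E (H(E, A) = 1 + (E + E) = 1 + 2*E)
B(v, m) = -1/47 (B(v, m) = 1/(1 + 2*(-24)) = 1/(1 - 48) = 1/(-47) = -1/47)
d = 226579103/47 (d = -1/47 - 1*(-4820832) = -1/47 + 4820832 = 226579103/47 ≈ 4.8208e+6)
d/(-5484877) = (226579103/47)/(-5484877) = (226579103/47)*(-1/5484877) = -226579103/257789219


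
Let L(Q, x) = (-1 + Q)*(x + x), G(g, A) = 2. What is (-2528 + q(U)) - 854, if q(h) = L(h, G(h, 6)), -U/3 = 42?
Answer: -3890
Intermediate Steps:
U = -126 (U = -3*42 = -126)
L(Q, x) = 2*x*(-1 + Q) (L(Q, x) = (-1 + Q)*(2*x) = 2*x*(-1 + Q))
q(h) = -4 + 4*h (q(h) = 2*2*(-1 + h) = -4 + 4*h)
(-2528 + q(U)) - 854 = (-2528 + (-4 + 4*(-126))) - 854 = (-2528 + (-4 - 504)) - 854 = (-2528 - 508) - 854 = -3036 - 854 = -3890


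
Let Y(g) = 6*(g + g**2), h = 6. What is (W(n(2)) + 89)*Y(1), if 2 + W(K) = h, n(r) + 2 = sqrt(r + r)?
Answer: 1116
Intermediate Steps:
n(r) = -2 + sqrt(2)*sqrt(r) (n(r) = -2 + sqrt(r + r) = -2 + sqrt(2*r) = -2 + sqrt(2)*sqrt(r))
W(K) = 4 (W(K) = -2 + 6 = 4)
Y(g) = 6*g + 6*g**2
(W(n(2)) + 89)*Y(1) = (4 + 89)*(6*1*(1 + 1)) = 93*(6*1*2) = 93*12 = 1116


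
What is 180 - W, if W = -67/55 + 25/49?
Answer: 487008/2695 ≈ 180.71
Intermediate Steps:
W = -1908/2695 (W = -67*1/55 + 25*(1/49) = -67/55 + 25/49 = -1908/2695 ≈ -0.70798)
180 - W = 180 - 1*(-1908/2695) = 180 + 1908/2695 = 487008/2695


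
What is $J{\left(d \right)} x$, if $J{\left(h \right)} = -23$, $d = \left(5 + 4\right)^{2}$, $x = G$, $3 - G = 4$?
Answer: $23$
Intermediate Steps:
$G = -1$ ($G = 3 - 4 = -1$)
$x = -1$
$d = 81$ ($d = 9^{2} = 81$)
$J{\left(d \right)} x = \left(-23\right) \left(-1\right) = 23$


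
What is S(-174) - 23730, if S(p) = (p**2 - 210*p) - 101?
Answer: 42985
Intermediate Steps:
S(p) = -101 + p**2 - 210*p
S(-174) - 23730 = (-101 + (-174)**2 - 210*(-174)) - 23730 = (-101 + 30276 + 36540) - 23730 = 66715 - 23730 = 42985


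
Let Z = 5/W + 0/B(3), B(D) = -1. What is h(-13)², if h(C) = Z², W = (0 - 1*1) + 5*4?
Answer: 625/130321 ≈ 0.0047958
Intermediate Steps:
W = 19 (W = (0 - 1) + 20 = -1 + 20 = 19)
Z = 5/19 (Z = 5/19 + 0/(-1) = 5*(1/19) + 0*(-1) = 5/19 + 0 = 5/19 ≈ 0.26316)
h(C) = 25/361 (h(C) = (5/19)² = 25/361)
h(-13)² = (25/361)² = 625/130321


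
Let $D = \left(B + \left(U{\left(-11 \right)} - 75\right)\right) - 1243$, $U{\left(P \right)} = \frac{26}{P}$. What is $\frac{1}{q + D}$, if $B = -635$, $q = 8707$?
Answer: $\frac{11}{74268} \approx 0.00014811$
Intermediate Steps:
$D = - \frac{21509}{11}$ ($D = \left(-635 + \left(\frac{26}{-11} - 75\right)\right) - 1243 = \left(-635 + \left(26 \left(- \frac{1}{11}\right) - 75\right)\right) - 1243 = \left(-635 - \frac{851}{11}\right) - 1243 = - \frac{7836}{11} - 1243 = - \frac{21509}{11} \approx -1955.4$)
$\frac{1}{q + D} = \frac{1}{8707 - \frac{21509}{11}} = \frac{1}{\frac{74268}{11}} = \frac{11}{74268}$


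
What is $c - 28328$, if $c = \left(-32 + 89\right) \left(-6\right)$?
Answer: $-28670$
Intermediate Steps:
$c = -342$ ($c = 57 \left(-6\right) = -342$)
$c - 28328 = -342 - 28328 = -28670$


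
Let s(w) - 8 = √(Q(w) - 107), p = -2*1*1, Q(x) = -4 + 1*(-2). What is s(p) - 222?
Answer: -214 + I*√113 ≈ -214.0 + 10.63*I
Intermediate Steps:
Q(x) = -6 (Q(x) = -4 - 2 = -6)
p = -2 (p = -2*1 = -2)
s(w) = 8 + I*√113 (s(w) = 8 + √(-6 - 107) = 8 + √(-113) = 8 + I*√113)
s(p) - 222 = (8 + I*√113) - 222 = -214 + I*√113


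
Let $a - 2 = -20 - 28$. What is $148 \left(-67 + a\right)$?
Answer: $-16724$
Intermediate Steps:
$a = -46$ ($a = 2 - 48 = -46$)
$148 \left(-67 + a\right) = 148 \left(-67 - 46\right) = 148 \left(-113\right) = -16724$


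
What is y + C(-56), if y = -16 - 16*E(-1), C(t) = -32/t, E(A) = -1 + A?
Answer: 116/7 ≈ 16.571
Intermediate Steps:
y = 16 (y = -16 - 16*(-1 - 1) = -16 - 16*(-2) = -16 + 32 = 16)
y + C(-56) = 16 - 32/(-56) = 16 - 32*(-1/56) = 16 + 4/7 = 116/7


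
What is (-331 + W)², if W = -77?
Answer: 166464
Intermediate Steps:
(-331 + W)² = (-331 - 77)² = (-408)² = 166464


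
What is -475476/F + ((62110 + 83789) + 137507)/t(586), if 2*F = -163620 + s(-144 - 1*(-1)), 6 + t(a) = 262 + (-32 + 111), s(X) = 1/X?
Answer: 6676592868926/7838216435 ≈ 851.80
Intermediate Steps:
t(a) = 335 (t(a) = -6 + (262 + (-32 + 111)) = -6 + (262 + 79) = -6 + 341 = 335)
F = -23397661/286 (F = (-163620 + 1/(-144 - 1*(-1)))/2 = (-163620 + 1/(-144 + 1))/2 = (-163620 + 1/(-143))/2 = (-163620 - 1/143)/2 = (½)*(-23397661/143) = -23397661/286 ≈ -81810.)
-475476/F + ((62110 + 83789) + 137507)/t(586) = -475476/(-23397661/286) + ((62110 + 83789) + 137507)/335 = -475476*(-286/23397661) + (145899 + 137507)*(1/335) = 135986136/23397661 + 283406*(1/335) = 135986136/23397661 + 283406/335 = 6676592868926/7838216435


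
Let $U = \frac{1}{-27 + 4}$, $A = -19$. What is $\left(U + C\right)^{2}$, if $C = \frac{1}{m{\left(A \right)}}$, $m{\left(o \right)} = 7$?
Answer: $\frac{256}{25921} \approx 0.0098762$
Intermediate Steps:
$U = - \frac{1}{23}$ ($U = \frac{1}{-23} = - \frac{1}{23} \approx -0.043478$)
$C = \frac{1}{7} \approx 0.14286$
$\left(U + C\right)^{2} = \left(- \frac{1}{23} + \frac{1}{7}\right)^{2} = \left(\frac{16}{161}\right)^{2} = \frac{256}{25921}$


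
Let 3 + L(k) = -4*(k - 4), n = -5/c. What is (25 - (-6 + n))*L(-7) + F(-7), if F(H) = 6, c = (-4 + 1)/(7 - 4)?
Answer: 1072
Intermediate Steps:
c = -1 (c = -3/3 = -3*1/3 = -1)
n = 5 (n = -5/(-1) = -5*(-1) = 5)
L(k) = 13 - 4*k (L(k) = -3 - 4*(k - 4) = -3 - 4*(-4 + k) = -3 + (16 - 4*k) = 13 - 4*k)
(25 - (-6 + n))*L(-7) + F(-7) = (25 - (-6 + 5))*(13 - 4*(-7)) + 6 = (25 - 1*(-1))*(13 + 28) + 6 = (25 + 1)*41 + 6 = 26*41 + 6 = 1066 + 6 = 1072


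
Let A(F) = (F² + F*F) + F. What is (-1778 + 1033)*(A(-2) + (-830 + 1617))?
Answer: -590785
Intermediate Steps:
A(F) = F + 2*F² (A(F) = (F² + F²) + F = 2*F² + F = F + 2*F²)
(-1778 + 1033)*(A(-2) + (-830 + 1617)) = (-1778 + 1033)*(-2*(1 + 2*(-2)) + (-830 + 1617)) = -745*(-2*(1 - 4) + 787) = -745*(-2*(-3) + 787) = -745*(6 + 787) = -745*793 = -590785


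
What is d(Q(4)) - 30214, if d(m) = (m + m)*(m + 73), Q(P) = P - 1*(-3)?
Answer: -29094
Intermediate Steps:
Q(P) = 3 + P (Q(P) = P + 3 = 3 + P)
d(m) = 2*m*(73 + m) (d(m) = (2*m)*(73 + m) = 2*m*(73 + m))
d(Q(4)) - 30214 = 2*(3 + 4)*(73 + (3 + 4)) - 30214 = 2*7*(73 + 7) - 30214 = 2*7*80 - 30214 = 1120 - 30214 = -29094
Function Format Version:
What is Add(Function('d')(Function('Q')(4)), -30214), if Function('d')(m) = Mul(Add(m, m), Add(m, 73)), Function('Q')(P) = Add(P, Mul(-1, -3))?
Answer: -29094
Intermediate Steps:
Function('Q')(P) = Add(3, P) (Function('Q')(P) = Add(P, 3) = Add(3, P))
Function('d')(m) = Mul(2, m, Add(73, m)) (Function('d')(m) = Mul(Mul(2, m), Add(73, m)) = Mul(2, m, Add(73, m)))
Add(Function('d')(Function('Q')(4)), -30214) = Add(Mul(2, Add(3, 4), Add(73, Add(3, 4))), -30214) = Add(Mul(2, 7, Add(73, 7)), -30214) = Add(Mul(2, 7, 80), -30214) = Add(1120, -30214) = -29094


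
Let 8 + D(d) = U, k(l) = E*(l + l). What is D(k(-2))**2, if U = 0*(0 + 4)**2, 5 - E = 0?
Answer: 64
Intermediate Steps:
E = 5 (E = 5 - 1*0 = 5 + 0 = 5)
k(l) = 10*l (k(l) = 5*(l + l) = 5*(2*l) = 10*l)
U = 0 (U = 0*4**2 = 0*16 = 0)
D(d) = -8 (D(d) = -8 + 0 = -8)
D(k(-2))**2 = (-8)**2 = 64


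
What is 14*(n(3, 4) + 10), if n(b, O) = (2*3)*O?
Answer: 476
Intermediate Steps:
n(b, O) = 6*O
14*(n(3, 4) + 10) = 14*(6*4 + 10) = 14*(24 + 10) = 14*34 = 476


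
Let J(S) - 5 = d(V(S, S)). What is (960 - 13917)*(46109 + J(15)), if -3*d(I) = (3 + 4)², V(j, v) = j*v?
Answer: -597287467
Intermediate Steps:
d(I) = -49/3 (d(I) = -(3 + 4)²/3 = -⅓*7² = -⅓*49 = -49/3)
J(S) = -34/3 (J(S) = 5 - 49/3 = -34/3)
(960 - 13917)*(46109 + J(15)) = (960 - 13917)*(46109 - 34/3) = -12957*138293/3 = -597287467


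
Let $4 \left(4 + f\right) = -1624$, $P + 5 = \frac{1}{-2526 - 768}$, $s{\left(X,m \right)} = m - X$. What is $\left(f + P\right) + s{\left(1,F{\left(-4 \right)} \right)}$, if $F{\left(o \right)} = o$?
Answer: $- \frac{1383481}{3294} \approx -420.0$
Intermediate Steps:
$P = - \frac{16471}{3294}$ ($P = -5 + \frac{1}{-2526 - 768} = -5 + \frac{1}{-3294} = -5 - \frac{1}{3294} = - \frac{16471}{3294} \approx -5.0003$)
$f = -410$ ($f = -4 + \frac{1}{4} \left(-1624\right) = -4 - 406 = -410$)
$\left(f + P\right) + s{\left(1,F{\left(-4 \right)} \right)} = \left(-410 - \frac{16471}{3294}\right) - 5 = - \frac{1367011}{3294} - 5 = - \frac{1383481}{3294}$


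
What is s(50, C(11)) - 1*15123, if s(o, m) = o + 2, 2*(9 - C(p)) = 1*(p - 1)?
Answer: -15071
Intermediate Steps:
C(p) = 19/2 - p/2 (C(p) = 9 - (p - 1)/2 = 9 - (-1 + p)/2 = 9 + (½ - p/2) = 19/2 - p/2)
s(o, m) = 2 + o
s(50, C(11)) - 1*15123 = (2 + 50) - 1*15123 = 52 - 15123 = -15071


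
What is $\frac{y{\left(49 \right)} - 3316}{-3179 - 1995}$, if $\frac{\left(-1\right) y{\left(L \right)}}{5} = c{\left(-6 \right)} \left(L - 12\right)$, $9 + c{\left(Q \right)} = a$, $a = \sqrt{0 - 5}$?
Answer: $\frac{127}{398} + \frac{185 i \sqrt{5}}{5174} \approx 0.3191 + 0.079952 i$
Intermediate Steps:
$a = i \sqrt{5}$ ($a = \sqrt{-5} = i \sqrt{5} \approx 2.2361 i$)
$c{\left(Q \right)} = -9 + i \sqrt{5}$
$y{\left(L \right)} = - 5 \left(-12 + L\right) \left(-9 + i \sqrt{5}\right)$ ($y{\left(L \right)} = - 5 \left(-9 + i \sqrt{5}\right) \left(L - 12\right) = - 5 \left(-9 + i \sqrt{5}\right) \left(-12 + L\right) = - 5 \left(-12 + L\right) \left(-9 + i \sqrt{5}\right)$)
$\frac{y{\left(49 \right)} - 3316}{-3179 - 1995} = \frac{5 \left(-12 + 49\right) \left(9 - i \sqrt{5}\right) - 3316}{-3179 - 1995} = \frac{5 \cdot 37 \left(9 - i \sqrt{5}\right) - 3316}{-5174} = \left(\left(1665 - 185 i \sqrt{5}\right) - 3316\right) \left(- \frac{1}{5174}\right) = \left(-1651 - 185 i \sqrt{5}\right) \left(- \frac{1}{5174}\right) = \frac{127}{398} + \frac{185 i \sqrt{5}}{5174}$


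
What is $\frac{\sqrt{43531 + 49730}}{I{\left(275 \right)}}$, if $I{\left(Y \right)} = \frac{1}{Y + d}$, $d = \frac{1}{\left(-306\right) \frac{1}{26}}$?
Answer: $\frac{42062 \sqrt{93261}}{153} \approx 83955.0$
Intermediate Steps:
$d = - \frac{13}{153}$ ($d = \frac{1}{\left(-306\right) \frac{1}{26}} = \frac{1}{- \frac{153}{13}} = - \frac{13}{153} \approx -0.084967$)
$I{\left(Y \right)} = \frac{1}{- \frac{13}{153} + Y}$ ($I{\left(Y \right)} = \frac{1}{Y - \frac{13}{153}} = \frac{1}{- \frac{13}{153} + Y}$)
$\frac{\sqrt{43531 + 49730}}{I{\left(275 \right)}} = \frac{\sqrt{43531 + 49730}}{153 \frac{1}{-13 + 153 \cdot 275}} = \frac{\sqrt{93261}}{153 \frac{1}{-13 + 42075}} = \frac{\sqrt{93261}}{153 \cdot \frac{1}{42062}} = \frac{\sqrt{93261}}{\frac{153}{42062}} = \sqrt{93261} \cdot \frac{42062}{153} = \frac{42062 \sqrt{93261}}{153}$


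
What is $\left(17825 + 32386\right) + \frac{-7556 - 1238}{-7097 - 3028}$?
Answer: $\frac{508395169}{10125} \approx 50212.0$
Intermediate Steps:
$\left(17825 + 32386\right) + \frac{-7556 - 1238}{-7097 - 3028} = 50211 - \frac{8794}{-10125} = 50211 - - \frac{8794}{10125} = 50211 + \frac{8794}{10125} = \frac{508395169}{10125}$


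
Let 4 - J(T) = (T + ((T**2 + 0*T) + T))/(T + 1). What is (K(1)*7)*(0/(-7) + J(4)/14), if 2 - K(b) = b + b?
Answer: 0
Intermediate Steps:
K(b) = 2 - 2*b (K(b) = 2 - (b + b) = 2 - 2*b)
J(T) = 4 - (T**2 + 2*T)/(1 + T) (J(T) = 4 - (T + ((T**2 + 0*T) + T))/(T + 1) = 4 - (T + ((T**2 + 0) + T))/(1 + T) = 4 - (T + (T**2 + T))/(1 + T) = 4 - (T + (T + T**2))/(1 + T) = 4 - (T**2 + 2*T)/(1 + T))
(K(1)*7)*(0/(-7) + J(4)/14) = ((2 - 2*1)*7)*(0/(-7) + ((4 - 1*4**2 + 2*4)/(1 + 4))/14) = ((2 - 2)*7)*(0*(-1/7) + ((4 - 1*16 + 8)/5)*(1/14)) = (0*7)*(0 + ((4 - 16 + 8)/5)*(1/14)) = 0*(0 + ((1/5)*(-4))*(1/14)) = 0*(0 - 4/5*1/14) = 0*(0 - 2/35) = 0*(-2/35) = 0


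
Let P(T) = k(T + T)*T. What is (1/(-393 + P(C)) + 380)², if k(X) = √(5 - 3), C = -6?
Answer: 127456739431843/882676227 + 78217156*√2/2648028681 ≈ 1.4440e+5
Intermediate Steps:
k(X) = √2
P(T) = T*√2 (P(T) = √2*T = T*√2)
(1/(-393 + P(C)) + 380)² = (1/(-393 - 6*√2) + 380)² = (380 + 1/(-393 - 6*√2))²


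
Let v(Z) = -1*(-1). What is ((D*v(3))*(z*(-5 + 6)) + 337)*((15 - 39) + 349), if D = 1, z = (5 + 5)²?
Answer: 142025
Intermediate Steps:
z = 100 (z = 10² = 100)
v(Z) = 1
((D*v(3))*(z*(-5 + 6)) + 337)*((15 - 39) + 349) = ((1*1)*(100*(-5 + 6)) + 337)*((15 - 39) + 349) = (1*(100*1) + 337)*(-24 + 349) = (1*100 + 337)*325 = (100 + 337)*325 = 437*325 = 142025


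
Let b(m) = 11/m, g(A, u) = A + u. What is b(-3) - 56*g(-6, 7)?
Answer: -179/3 ≈ -59.667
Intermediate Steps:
b(-3) - 56*g(-6, 7) = 11/(-3) - 56*(-6 + 7) = 11*(-⅓) - 56*1 = -11/3 - 56 = -179/3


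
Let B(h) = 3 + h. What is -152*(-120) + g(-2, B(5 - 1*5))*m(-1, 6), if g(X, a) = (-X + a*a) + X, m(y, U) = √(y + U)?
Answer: 18240 + 9*√5 ≈ 18260.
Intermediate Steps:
m(y, U) = √(U + y)
g(X, a) = a² (g(X, a) = (-X + a²) + X = (a² - X) + X = a²)
-152*(-120) + g(-2, B(5 - 1*5))*m(-1, 6) = -152*(-120) + (3 + (5 - 1*5))²*√(6 - 1) = 18240 + (3 + (5 - 5))²*√5 = 18240 + (3 + 0)²*√5 = 18240 + 3²*√5 = 18240 + 9*√5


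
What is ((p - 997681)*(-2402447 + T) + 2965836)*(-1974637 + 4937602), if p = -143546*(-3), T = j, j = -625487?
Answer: 5087327186417999070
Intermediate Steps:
T = -625487
p = 430638
((p - 997681)*(-2402447 + T) + 2965836)*(-1974637 + 4937602) = ((430638 - 997681)*(-2402447 - 625487) + 2965836)*(-1974637 + 4937602) = (-567043*(-3027934) + 2965836)*2962965 = (1716968779162 + 2965836)*2962965 = 1716971744998*2962965 = 5087327186417999070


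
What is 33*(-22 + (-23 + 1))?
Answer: -1452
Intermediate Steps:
33*(-22 + (-23 + 1)) = 33*(-22 - 22) = 33*(-44) = -1452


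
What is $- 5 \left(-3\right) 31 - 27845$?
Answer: $-27380$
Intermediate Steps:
$- 5 \left(-3\right) 31 - 27845 = \left(-1\right) \left(-15\right) 31 - 27845 = 15 \cdot 31 - 27845 = 465 - 27845 = -27380$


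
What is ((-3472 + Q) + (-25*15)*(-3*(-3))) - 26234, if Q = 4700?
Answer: -28381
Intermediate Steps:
((-3472 + Q) + (-25*15)*(-3*(-3))) - 26234 = ((-3472 + 4700) + (-25*15)*(-3*(-3))) - 26234 = (1228 - 375*9) - 26234 = (1228 - 3375) - 26234 = -2147 - 26234 = -28381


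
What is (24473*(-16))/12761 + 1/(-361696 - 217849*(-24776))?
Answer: -5622449308037799/183232735106120 ≈ -30.685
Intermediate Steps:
(24473*(-16))/12761 + 1/(-361696 - 217849*(-24776)) = -391568*1/12761 - 1/24776/(-579545) = -391568/12761 - 1/579545*(-1/24776) = -391568/12761 + 1/14358806920 = -5622449308037799/183232735106120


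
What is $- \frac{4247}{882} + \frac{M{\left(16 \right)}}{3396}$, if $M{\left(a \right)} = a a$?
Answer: $- \frac{1183085}{249606} \approx -4.7398$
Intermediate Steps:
$M{\left(a \right)} = a^{2}$
$- \frac{4247}{882} + \frac{M{\left(16 \right)}}{3396} = - \frac{4247}{882} + \frac{16^{2}}{3396} = \left(-4247\right) \frac{1}{882} + 256 \cdot \frac{1}{3396} = - \frac{4247}{882} + \frac{64}{849} = - \frac{1183085}{249606}$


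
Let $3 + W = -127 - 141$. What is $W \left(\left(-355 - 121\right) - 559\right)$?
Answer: $280485$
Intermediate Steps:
$W = -271$ ($W = -3 - 268 = -271$)
$W \left(\left(-355 - 121\right) - 559\right) = - 271 \left(\left(-355 - 121\right) - 559\right) = - 271 \left(-476 - 559\right) = \left(-271\right) \left(-1035\right) = 280485$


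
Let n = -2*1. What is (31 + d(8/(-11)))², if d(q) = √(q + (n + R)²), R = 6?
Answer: 10739/11 + 124*√462/11 ≈ 1218.6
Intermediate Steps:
n = -2
d(q) = √(16 + q) (d(q) = √(q + (-2 + 6)²) = √(q + 4²) = √(q + 16) = √(16 + q))
(31 + d(8/(-11)))² = (31 + √(16 + 8/(-11)))² = (31 + √(16 + 8*(-1/11)))² = (31 + √(16 - 8/11))² = (31 + √(168/11))² = (31 + 2*√462/11)²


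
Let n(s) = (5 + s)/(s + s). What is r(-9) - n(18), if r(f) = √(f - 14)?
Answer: -23/36 + I*√23 ≈ -0.63889 + 4.7958*I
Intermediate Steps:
n(s) = (5 + s)/(2*s) (n(s) = (5 + s)/((2*s)) = (5 + s)*(1/(2*s)) = (5 + s)/(2*s))
r(f) = √(-14 + f)
r(-9) - n(18) = √(-14 - 9) - (5 + 18)/(2*18) = √(-23) - 23/(2*18) = I*√23 - 1*23/36 = I*√23 - 23/36 = -23/36 + I*√23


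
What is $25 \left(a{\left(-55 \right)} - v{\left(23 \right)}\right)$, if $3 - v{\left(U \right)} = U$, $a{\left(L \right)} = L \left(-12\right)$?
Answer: $17000$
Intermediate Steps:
$a{\left(L \right)} = - 12 L$
$v{\left(U \right)} = 3 - U$
$25 \left(a{\left(-55 \right)} - v{\left(23 \right)}\right) = 25 \left(\left(-12\right) \left(-55\right) - \left(3 - 23\right)\right) = 25 \left(660 - \left(3 - 23\right)\right) = 25 \left(660 - -20\right) = 25 \left(660 + 20\right) = 25 \cdot 680 = 17000$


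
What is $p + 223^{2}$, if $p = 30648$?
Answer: $80377$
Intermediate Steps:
$p + 223^{2} = 30648 + 223^{2} = 30648 + 49729 = 80377$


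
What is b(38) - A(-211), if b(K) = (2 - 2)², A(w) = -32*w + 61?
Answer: -6813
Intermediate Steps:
A(w) = 61 - 32*w
b(K) = 0 (b(K) = 0² = 0)
b(38) - A(-211) = 0 - (61 - 32*(-211)) = 0 - (61 + 6752) = 0 - 1*6813 = 0 - 6813 = -6813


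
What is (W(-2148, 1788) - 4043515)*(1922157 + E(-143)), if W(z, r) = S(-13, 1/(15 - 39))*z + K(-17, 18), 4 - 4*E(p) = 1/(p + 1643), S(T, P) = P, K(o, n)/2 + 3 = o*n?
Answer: -31093162260795971/4000 ≈ -7.7733e+12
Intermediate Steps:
K(o, n) = -6 + 2*n*o (K(o, n) = -6 + 2*(o*n) = -6 + 2*(n*o) = -6 + 2*n*o)
E(p) = 1 - 1/(4*(1643 + p)) (E(p) = 1 - 1/(4*(p + 1643)) = 1 - 1/(4*(1643 + p)))
W(z, r) = -618 - z/24 (W(z, r) = z/(15 - 39) + (-6 + 2*18*(-17)) = z/(-24) + (-6 - 612) = -z/24 - 618 = -618 - z/24)
(W(-2148, 1788) - 4043515)*(1922157 + E(-143)) = ((-618 - 1/24*(-2148)) - 4043515)*(1922157 + (6571/4 - 143)/(1643 - 143)) = ((-618 + 179/2) - 4043515)*(1922157 + (5999/4)/1500) = (-1057/2 - 4043515)*(1922157 + (1/1500)*(5999/4)) = -8088087*(1922157 + 5999/6000)/2 = -8088087/2*11532947999/6000 = -31093162260795971/4000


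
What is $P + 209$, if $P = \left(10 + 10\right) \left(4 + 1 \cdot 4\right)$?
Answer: $369$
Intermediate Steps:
$P = 160$ ($P = 20 \left(4 + 4\right) = 20 \cdot 8 = 160$)
$P + 209 = 160 + 209 = 369$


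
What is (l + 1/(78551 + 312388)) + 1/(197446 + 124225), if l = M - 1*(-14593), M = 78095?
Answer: 11655862567540082/125753739069 ≈ 92688.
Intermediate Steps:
l = 92688 (l = 78095 - 1*(-14593) = 78095 + 14593 = 92688)
(l + 1/(78551 + 312388)) + 1/(197446 + 124225) = (92688 + 1/(78551 + 312388)) + 1/(197446 + 124225) = (92688 + 1/390939) + 1/321671 = 36235354033/390939 + 1/321671 = 11655862567540082/125753739069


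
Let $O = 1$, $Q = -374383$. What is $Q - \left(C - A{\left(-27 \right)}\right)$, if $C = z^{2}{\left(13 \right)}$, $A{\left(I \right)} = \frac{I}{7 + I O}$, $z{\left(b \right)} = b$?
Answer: $- \frac{7491013}{20} \approx -3.7455 \cdot 10^{5}$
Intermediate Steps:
$A{\left(I \right)} = \frac{I}{7 + I}$ ($A{\left(I \right)} = \frac{I}{7 + I 1} = \frac{I}{7 + I}$)
$C = 169$ ($C = 13^{2} = 169$)
$Q - \left(C - A{\left(-27 \right)}\right) = -374383 - \left(169 + \frac{27}{7 - 27}\right) = -374383 - \left(169 + \frac{27}{-20}\right) = -374383 - \frac{3353}{20} = - \frac{7491013}{20}$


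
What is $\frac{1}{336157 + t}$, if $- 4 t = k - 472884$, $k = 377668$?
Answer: $\frac{1}{359961} \approx 2.7781 \cdot 10^{-6}$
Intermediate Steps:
$t = 23804$ ($t = - \frac{377668 - 472884}{4} = \left(- \frac{1}{4}\right) \left(-95216\right) = 23804$)
$\frac{1}{336157 + t} = \frac{1}{336157 + 23804} = \frac{1}{359961}$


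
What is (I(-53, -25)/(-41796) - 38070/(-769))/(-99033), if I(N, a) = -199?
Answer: -1591326751/3183031933092 ≈ -0.00049994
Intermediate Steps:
(I(-53, -25)/(-41796) - 38070/(-769))/(-99033) = (-199/(-41796) - 38070/(-769))/(-99033) = (-199*(-1/41796) - 38070*(-1/769))*(-1/99033) = (199/41796 + 38070/769)*(-1/99033) = (1591326751/32141124)*(-1/99033) = -1591326751/3183031933092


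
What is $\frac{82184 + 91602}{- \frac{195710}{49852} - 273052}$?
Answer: $- \frac{4331789836}{6806192007} \approx -0.63645$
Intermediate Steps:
$\frac{82184 + 91602}{- \frac{195710}{49852} - 273052} = \frac{173786}{\left(-195710\right) \frac{1}{49852} - 273052} = \frac{173786}{- \frac{97855}{24926} - 273052} = \frac{173786}{- \frac{6806192007}{24926}} = 173786 \left(- \frac{24926}{6806192007}\right) = - \frac{4331789836}{6806192007}$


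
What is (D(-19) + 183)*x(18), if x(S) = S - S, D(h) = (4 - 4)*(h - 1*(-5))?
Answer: 0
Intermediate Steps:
D(h) = 0 (D(h) = 0*(h + 5) = 0*(5 + h) = 0)
x(S) = 0
(D(-19) + 183)*x(18) = (0 + 183)*0 = 183*0 = 0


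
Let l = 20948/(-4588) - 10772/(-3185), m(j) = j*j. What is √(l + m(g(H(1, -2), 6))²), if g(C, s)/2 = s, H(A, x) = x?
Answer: √5647416531339245/521885 ≈ 144.00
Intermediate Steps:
g(C, s) = 2*s
m(j) = j²
l = -4324361/3653195 (l = 20948*(-1/4588) - 10772*(-1/3185) = -5237/1147 + 10772/3185 = -4324361/3653195 ≈ -1.1837)
√(l + m(g(H(1, -2), 6))²) = √(-4324361/3653195 + ((2*6)²)²) = √(-4324361/3653195 + (12²)²) = √(-4324361/3653195 + 144²) = √(-4324361/3653195 + 20736) = √(75748327159/3653195) = √5647416531339245/521885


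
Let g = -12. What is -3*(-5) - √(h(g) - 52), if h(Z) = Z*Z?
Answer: 15 - 2*√23 ≈ 5.4083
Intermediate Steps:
h(Z) = Z²
-3*(-5) - √(h(g) - 52) = -3*(-5) - √((-12)² - 52) = 15 - √(144 - 52) = 15 - √92 = 15 - 2*√23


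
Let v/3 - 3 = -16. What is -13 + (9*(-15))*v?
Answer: 5252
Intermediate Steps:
v = -39 (v = 9 + 3*(-16) = 9 - 48 = -39)
-13 + (9*(-15))*v = -13 + (9*(-15))*(-39) = -13 - 135*(-39) = -13 + 5265 = 5252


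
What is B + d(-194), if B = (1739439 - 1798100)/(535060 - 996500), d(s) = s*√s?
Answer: 58661/461440 - 194*I*√194 ≈ 0.12713 - 2702.1*I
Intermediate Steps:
d(s) = s^(3/2)
B = 58661/461440 (B = -58661/(-461440) = -58661*(-1/461440) = 58661/461440 ≈ 0.12713)
B + d(-194) = 58661/461440 + (-194)^(3/2) = 58661/461440 - 194*I*√194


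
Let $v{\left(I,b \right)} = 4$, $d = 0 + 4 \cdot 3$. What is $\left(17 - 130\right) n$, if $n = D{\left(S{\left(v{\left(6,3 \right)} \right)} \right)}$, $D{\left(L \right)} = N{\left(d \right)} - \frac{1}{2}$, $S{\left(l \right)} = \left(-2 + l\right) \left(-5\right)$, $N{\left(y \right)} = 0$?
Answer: $\frac{113}{2} \approx 56.5$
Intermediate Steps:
$d = 12$ ($d = 0 + 12 = 12$)
$S{\left(l \right)} = 10 - 5 l$
$D{\left(L \right)} = - \frac{1}{2}$ ($D{\left(L \right)} = 0 - \frac{1}{2} = - \frac{1}{2}$)
$n = - \frac{1}{2} \approx -0.5$
$\left(17 - 130\right) n = \left(17 - 130\right) \left(- \frac{1}{2}\right) = \left(-113\right) \left(- \frac{1}{2}\right) = \frac{113}{2}$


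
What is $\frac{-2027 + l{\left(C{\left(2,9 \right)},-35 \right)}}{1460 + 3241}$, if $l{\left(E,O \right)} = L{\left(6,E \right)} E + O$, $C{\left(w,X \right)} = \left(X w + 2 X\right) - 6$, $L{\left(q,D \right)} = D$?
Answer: $- \frac{1162}{4701} \approx -0.24718$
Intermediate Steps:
$C{\left(w,X \right)} = -6 + 2 X + X w$ ($C{\left(w,X \right)} = \left(2 X + X w\right) - 6 = -6 + 2 X + X w$)
$l{\left(E,O \right)} = O + E^{2}$ ($l{\left(E,O \right)} = E E + O = E^{2} + O = O + E^{2}$)
$\frac{-2027 + l{\left(C{\left(2,9 \right)},-35 \right)}}{1460 + 3241} = \frac{-2027 - \left(35 - \left(-6 + 2 \cdot 9 + 9 \cdot 2\right)^{2}\right)}{1460 + 3241} = \frac{-2027 - \left(35 - \left(-6 + 18 + 18\right)^{2}\right)}{4701} = \left(-2027 - \left(35 - 30^{2}\right)\right) \frac{1}{4701} = \left(-2027 + \left(-35 + 900\right)\right) \frac{1}{4701} = \left(-2027 + 865\right) \frac{1}{4701} = \left(-1162\right) \frac{1}{4701} = - \frac{1162}{4701}$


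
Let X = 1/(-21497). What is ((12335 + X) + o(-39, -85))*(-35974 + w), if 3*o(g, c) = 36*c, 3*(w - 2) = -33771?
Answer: -1641130523838/3071 ≈ -5.3440e+8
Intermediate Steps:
w = -11255 (w = 2 + (1/3)*(-33771) = 2 - 11257 = -11255)
X = -1/21497 ≈ -4.6518e-5
o(g, c) = 12*c (o(g, c) = (36*c)/3 = 12*c)
((12335 + X) + o(-39, -85))*(-35974 + w) = ((12335 - 1/21497) + 12*(-85))*(-35974 - 11255) = (265165494/21497 - 1020)*(-47229) = (243238554/21497)*(-47229) = -1641130523838/3071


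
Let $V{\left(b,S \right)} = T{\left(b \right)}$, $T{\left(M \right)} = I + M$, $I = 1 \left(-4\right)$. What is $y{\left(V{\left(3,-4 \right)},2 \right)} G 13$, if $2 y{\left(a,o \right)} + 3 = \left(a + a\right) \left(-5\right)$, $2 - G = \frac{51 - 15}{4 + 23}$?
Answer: $\frac{91}{3} \approx 30.333$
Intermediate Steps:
$I = -4$
$G = \frac{2}{3}$ ($G = 2 - \frac{51 - 15}{4 + 23} = 2 - \frac{36}{27} = 2 - 36 \cdot \frac{1}{27} = 2 - \frac{4}{3} = \frac{2}{3} \approx 0.66667$)
$T{\left(M \right)} = -4 + M$
$V{\left(b,S \right)} = -4 + b$
$y{\left(a,o \right)} = - \frac{3}{2} - 5 a$ ($y{\left(a,o \right)} = - \frac{3}{2} + \frac{\left(a + a\right) \left(-5\right)}{2} = - \frac{3}{2} + \frac{2 a \left(-5\right)}{2} = - \frac{3}{2} + \frac{\left(-10\right) a}{2} = - \frac{3}{2} - 5 a$)
$y{\left(V{\left(3,-4 \right)},2 \right)} G 13 = \left(- \frac{3}{2} - 5 \left(-4 + 3\right)\right) \frac{2}{3} \cdot 13 = \left(- \frac{3}{2} - -5\right) \frac{2}{3} \cdot 13 = \left(- \frac{3}{2} + 5\right) \frac{2}{3} \cdot 13 = \frac{7}{2} \cdot \frac{2}{3} \cdot 13 = \frac{7}{3} \cdot 13 = \frac{91}{3}$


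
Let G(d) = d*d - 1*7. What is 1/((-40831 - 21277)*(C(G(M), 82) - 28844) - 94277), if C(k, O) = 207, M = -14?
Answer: 1/1778492519 ≈ 5.6227e-10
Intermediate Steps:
G(d) = -7 + d² (G(d) = d² - 7 = -7 + d²)
1/((-40831 - 21277)*(C(G(M), 82) - 28844) - 94277) = 1/((-40831 - 21277)*(207 - 28844) - 94277) = 1/(-62108*(-28637) - 94277) = 1/(1778586796 - 94277) = 1/1778492519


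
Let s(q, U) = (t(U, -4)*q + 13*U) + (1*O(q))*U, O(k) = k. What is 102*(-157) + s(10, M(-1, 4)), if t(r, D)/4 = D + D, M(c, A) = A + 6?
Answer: -16104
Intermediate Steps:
M(c, A) = 6 + A
t(r, D) = 8*D (t(r, D) = 4*(D + D) = 4*(2*D) = 8*D)
s(q, U) = -32*q + 13*U + U*q (s(q, U) = ((8*(-4))*q + 13*U) + (1*q)*U = (-32*q + 13*U) + q*U = (-32*q + 13*U) + U*q = -32*q + 13*U + U*q)
102*(-157) + s(10, M(-1, 4)) = 102*(-157) + (-32*10 + 13*(6 + 4) + (6 + 4)*10) = -16014 + (-320 + 13*10 + 10*10) = -16014 + (-320 + 130 + 100) = -16014 - 90 = -16104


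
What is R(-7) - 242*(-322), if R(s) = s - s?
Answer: 77924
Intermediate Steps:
R(s) = 0
R(-7) - 242*(-322) = 0 - 242*(-322) = 0 + 77924 = 77924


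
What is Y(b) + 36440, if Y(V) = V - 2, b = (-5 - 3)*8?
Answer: 36374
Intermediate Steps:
b = -64 (b = -8*8 = -64)
Y(V) = -2 + V
Y(b) + 36440 = (-2 - 64) + 36440 = -66 + 36440 = 36374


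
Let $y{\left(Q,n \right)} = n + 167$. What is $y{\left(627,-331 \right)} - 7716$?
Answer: $-7880$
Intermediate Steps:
$y{\left(Q,n \right)} = 167 + n$
$y{\left(627,-331 \right)} - 7716 = \left(167 - 331\right) - 7716 = -164 - 7716 = -7880$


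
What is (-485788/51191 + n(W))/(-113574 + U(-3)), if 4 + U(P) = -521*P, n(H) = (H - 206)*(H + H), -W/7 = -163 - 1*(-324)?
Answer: -153807071374/5734159865 ≈ -26.823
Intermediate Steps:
W = -1127 (W = -7*(-163 - 1*(-324)) = -7*(-163 + 324) = -7*161 = -1127)
n(H) = 2*H*(-206 + H) (n(H) = (-206 + H)*(2*H) = 2*H*(-206 + H))
U(P) = -4 - 521*P
(-485788/51191 + n(W))/(-113574 + U(-3)) = (-485788/51191 + 2*(-1127)*(-206 - 1127))/(-113574 + (-4 - 521*(-3))) = (-485788*1/51191 + 2*(-1127)*(-1333))/(-113574 + (-4 + 1563)) = (-485788/51191 + 3004582)/(-113574 + 1559) = (153807071374/51191)/(-112015) = (153807071374/51191)*(-1/112015) = -153807071374/5734159865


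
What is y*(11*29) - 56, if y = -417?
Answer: -133079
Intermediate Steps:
y*(11*29) - 56 = -4587*29 - 56 = -417*319 - 56 = -133023 - 56 = -133079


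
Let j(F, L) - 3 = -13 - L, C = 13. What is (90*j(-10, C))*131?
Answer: -271170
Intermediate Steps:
j(F, L) = -10 - L (j(F, L) = 3 + (-13 - L) = -10 - L)
(90*j(-10, C))*131 = (90*(-10 - 1*13))*131 = (90*(-10 - 13))*131 = (90*(-23))*131 = -2070*131 = -271170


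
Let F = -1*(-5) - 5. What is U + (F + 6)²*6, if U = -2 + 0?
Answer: 214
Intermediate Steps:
F = 0 (F = 5 - 5 = 0)
U = -2
U + (F + 6)²*6 = -2 + (0 + 6)²*6 = -2 + 6²*6 = -2 + 36*6 = -2 + 216 = 214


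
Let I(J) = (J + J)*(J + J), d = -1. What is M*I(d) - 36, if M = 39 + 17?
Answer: 188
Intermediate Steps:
M = 56
I(J) = 4*J² (I(J) = (2*J)*(2*J) = 4*J²)
M*I(d) - 36 = 56*(4*(-1)²) - 36 = 56*(4*1) - 36 = 56*4 - 36 = 224 - 36 = 188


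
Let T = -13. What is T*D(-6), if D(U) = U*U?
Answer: -468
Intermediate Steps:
D(U) = U**2
T*D(-6) = -13*(-6)**2 = -13*36 = -468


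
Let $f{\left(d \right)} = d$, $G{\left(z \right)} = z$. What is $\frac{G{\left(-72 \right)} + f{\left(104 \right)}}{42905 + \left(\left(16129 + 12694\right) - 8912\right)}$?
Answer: $\frac{1}{1963} \approx 0.00050942$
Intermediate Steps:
$\frac{G{\left(-72 \right)} + f{\left(104 \right)}}{42905 + \left(\left(16129 + 12694\right) - 8912\right)} = \frac{-72 + 104}{42905 + \left(\left(16129 + 12694\right) - 8912\right)} = \frac{32}{42905 + \left(28823 - 8912\right)} = \frac{32}{42905 + 19911} = \frac{32}{62816} = 32 \cdot \frac{1}{62816} = \frac{1}{1963}$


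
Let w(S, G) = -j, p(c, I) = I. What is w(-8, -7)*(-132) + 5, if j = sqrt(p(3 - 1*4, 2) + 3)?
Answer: 5 + 132*sqrt(5) ≈ 300.16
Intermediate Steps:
j = sqrt(5) (j = sqrt(2 + 3) = sqrt(5) ≈ 2.2361)
w(S, G) = -sqrt(5)
w(-8, -7)*(-132) + 5 = -sqrt(5)*(-132) + 5 = 132*sqrt(5) + 5 = 5 + 132*sqrt(5)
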